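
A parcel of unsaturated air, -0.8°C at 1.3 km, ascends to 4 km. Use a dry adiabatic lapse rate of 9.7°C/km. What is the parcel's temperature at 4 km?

-26.99°C

Dry adiabatic to 4000 m: -9.7 × 2.7 km = -26.19°C, so T = -26.99°C.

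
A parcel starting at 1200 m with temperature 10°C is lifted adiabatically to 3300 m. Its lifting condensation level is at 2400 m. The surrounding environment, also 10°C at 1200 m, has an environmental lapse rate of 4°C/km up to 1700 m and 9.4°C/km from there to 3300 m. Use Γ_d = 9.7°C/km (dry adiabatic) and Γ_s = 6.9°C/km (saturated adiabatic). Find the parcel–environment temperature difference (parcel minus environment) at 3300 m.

-0.81°C (parcel cooler than environment)

Parcel:
  Dry to 2400 m: -9.7 × 1.2 km = -11.64°C, so T = -1.64°C.
  Saturated to 3300 m: -6.9 × 0.9 km = -6.21°C, so T = -7.85°C.
Environment:
  Environment, lower layer to 1700 m: -4 × 0.5 km = -2°C, so T = 8°C.
  Environment, upper layer to 3300 m: -9.4 × 1.6 km = -15.04°C, so T = -7.04°C.
T_parcel − T_env = -7.85 − (-7.04) = -0.81°C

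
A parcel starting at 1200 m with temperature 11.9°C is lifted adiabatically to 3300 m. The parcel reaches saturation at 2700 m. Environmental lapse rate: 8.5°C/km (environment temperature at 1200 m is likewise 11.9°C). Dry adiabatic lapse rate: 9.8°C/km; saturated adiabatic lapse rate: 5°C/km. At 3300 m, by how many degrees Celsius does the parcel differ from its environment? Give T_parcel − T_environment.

+0.15°C (parcel warmer than environment)

Parcel:
  1200 → 2700 m (dry, 9.8°C/km): ΔT = -9.8 × 1.5 = -14.7°C → T = -2.8°C
  2700 → 3300 m (saturated, 5°C/km): ΔT = -5 × 0.6 = -3°C → T = -5.8°C
Environment:
  1200 → 3300 m (environment, 8.5°C/km): ΔT = -8.5 × 2.1 = -17.85°C → T = -5.95°C
T_parcel − T_env = -5.8 − (-5.95) = +0.15°C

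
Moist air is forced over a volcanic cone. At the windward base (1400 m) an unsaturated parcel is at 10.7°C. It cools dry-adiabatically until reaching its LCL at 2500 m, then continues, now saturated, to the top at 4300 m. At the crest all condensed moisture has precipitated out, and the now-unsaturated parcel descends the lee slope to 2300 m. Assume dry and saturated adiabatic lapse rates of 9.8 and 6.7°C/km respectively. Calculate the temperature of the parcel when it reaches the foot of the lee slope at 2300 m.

1400 → 2500 m (dry, 9.8°C/km): ΔT = -9.8 × 1.1 = -10.78°C → T = -0.08°C
2500 → 4300 m (saturated, 6.7°C/km): ΔT = -6.7 × 1.8 = -12.06°C → T = -12.14°C
4300 → 2300 m (dry descent, 9.8°C/km): ΔT = +9.8 × 2 = +19.6°C → T = 7.46°C

7.46°C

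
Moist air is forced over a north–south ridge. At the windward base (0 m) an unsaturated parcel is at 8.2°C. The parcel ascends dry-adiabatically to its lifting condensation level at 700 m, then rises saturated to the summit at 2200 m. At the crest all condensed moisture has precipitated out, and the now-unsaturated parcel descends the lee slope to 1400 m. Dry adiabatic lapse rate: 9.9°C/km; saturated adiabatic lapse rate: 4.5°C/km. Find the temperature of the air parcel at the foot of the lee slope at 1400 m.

0–700 m, dry: Δz = 0.7 km ⇒ ΔT = -6.93°C; T = 1.27°C
700–2200 m, saturated: Δz = 1.5 km ⇒ ΔT = -6.75°C; T = -5.48°C
2200–1400 m, dry descent: Δz = 0.8 km ⇒ ΔT = +7.92°C; T = 2.44°C

2.44°C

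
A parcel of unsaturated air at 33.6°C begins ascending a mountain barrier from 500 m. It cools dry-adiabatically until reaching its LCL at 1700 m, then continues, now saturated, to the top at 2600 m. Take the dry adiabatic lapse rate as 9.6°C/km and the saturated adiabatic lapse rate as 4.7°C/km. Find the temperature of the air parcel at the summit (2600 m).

17.85°C

From 500 m to 1700 m (dry): cools by 9.6 × 1.2 = 11.52°C, giving 22.08°C.
From 1700 m to 2600 m (saturated): cools by 4.7 × 0.9 = 4.23°C, giving 17.85°C.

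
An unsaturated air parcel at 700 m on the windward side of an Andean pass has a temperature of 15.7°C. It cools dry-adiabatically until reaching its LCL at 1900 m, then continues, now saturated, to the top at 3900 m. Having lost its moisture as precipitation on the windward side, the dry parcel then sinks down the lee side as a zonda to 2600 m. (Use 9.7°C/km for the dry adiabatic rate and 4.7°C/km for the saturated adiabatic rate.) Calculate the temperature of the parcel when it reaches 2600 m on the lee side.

7.27°C

From 700 m to 1900 m (dry): cools by 9.7 × 1.2 = 11.64°C, giving 4.06°C.
From 1900 m to 3900 m (saturated): cools by 4.7 × 2 = 9.4°C, giving -5.34°C.
From 3900 m to 2600 m (dry descent): warms by 9.7 × 1.3 = 12.61°C, giving 7.27°C.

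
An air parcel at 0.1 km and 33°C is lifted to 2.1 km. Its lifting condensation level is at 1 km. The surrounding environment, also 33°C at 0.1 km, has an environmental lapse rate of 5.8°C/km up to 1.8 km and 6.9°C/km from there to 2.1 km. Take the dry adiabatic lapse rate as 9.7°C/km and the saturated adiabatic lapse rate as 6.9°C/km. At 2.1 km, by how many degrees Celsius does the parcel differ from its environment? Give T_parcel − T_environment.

Parcel:
  From 100 m to 1000 m (dry): cools by 9.7 × 0.9 = 8.73°C, giving 24.27°C.
  From 1000 m to 2100 m (saturated): cools by 6.9 × 1.1 = 7.59°C, giving 16.68°C.
Environment:
  From 100 m to 1800 m (environment, lower layer): cools by 5.8 × 1.7 = 9.86°C, giving 23.14°C.
  From 1800 m to 2100 m (environment, upper layer): cools by 6.9 × 0.3 = 2.07°C, giving 21.07°C.
T_parcel − T_env = 16.68 − 21.07 = -4.39°C

-4.39°C (parcel cooler than environment)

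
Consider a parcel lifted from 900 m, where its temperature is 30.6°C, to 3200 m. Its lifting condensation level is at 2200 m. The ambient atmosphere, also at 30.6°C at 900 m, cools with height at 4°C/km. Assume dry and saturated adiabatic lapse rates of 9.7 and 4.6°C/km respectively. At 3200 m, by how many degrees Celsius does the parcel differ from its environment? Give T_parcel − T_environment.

Parcel:
  From 900 m to 2200 m (dry): cools by 9.7 × 1.3 = 12.61°C, giving 17.99°C.
  From 2200 m to 3200 m (saturated): cools by 4.6 × 1 = 4.6°C, giving 13.39°C.
Environment:
  From 900 m to 3200 m (environment): cools by 4 × 2.3 = 9.2°C, giving 21.4°C.
T_parcel − T_env = 13.39 − 21.4 = -8.01°C

-8.01°C (parcel cooler than environment)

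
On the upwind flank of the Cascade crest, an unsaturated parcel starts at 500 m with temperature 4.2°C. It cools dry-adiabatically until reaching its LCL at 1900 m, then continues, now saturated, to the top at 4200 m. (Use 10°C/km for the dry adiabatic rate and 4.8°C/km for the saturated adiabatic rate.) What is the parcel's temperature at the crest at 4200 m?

-20.84°C

500 → 1900 m (dry, 10°C/km): ΔT = -10 × 1.4 = -14°C → T = -9.8°C
1900 → 4200 m (saturated, 4.8°C/km): ΔT = -4.8 × 2.3 = -11.04°C → T = -20.84°C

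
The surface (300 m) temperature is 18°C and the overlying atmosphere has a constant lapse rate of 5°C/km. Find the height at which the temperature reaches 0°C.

Height above start = (18 − 0) / 5 = 3.6 km
Altitude = 300 m + 3600 m = 3900 m

3900 m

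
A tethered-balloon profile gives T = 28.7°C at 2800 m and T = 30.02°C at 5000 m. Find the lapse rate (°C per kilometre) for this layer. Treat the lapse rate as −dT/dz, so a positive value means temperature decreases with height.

-0.6°C/km

Γ = −ΔT/Δz = (28.7 − 30.02) / (5000 − 2800) m
  = -1.32°C / 2.2 km = -0.6°C/km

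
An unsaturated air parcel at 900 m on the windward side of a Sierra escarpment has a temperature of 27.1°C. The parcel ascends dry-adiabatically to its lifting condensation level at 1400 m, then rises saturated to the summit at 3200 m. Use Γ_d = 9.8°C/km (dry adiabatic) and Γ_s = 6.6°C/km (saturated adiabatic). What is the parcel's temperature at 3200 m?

10.32°C

900–1400 m, dry: Δz = 0.5 km ⇒ ΔT = -4.9°C; T = 22.2°C
1400–3200 m, saturated: Δz = 1.8 km ⇒ ΔT = -11.88°C; T = 10.32°C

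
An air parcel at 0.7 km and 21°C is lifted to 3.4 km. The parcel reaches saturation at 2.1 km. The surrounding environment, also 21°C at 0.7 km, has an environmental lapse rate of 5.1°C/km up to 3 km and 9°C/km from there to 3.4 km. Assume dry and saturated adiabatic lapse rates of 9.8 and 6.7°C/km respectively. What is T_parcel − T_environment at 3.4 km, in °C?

-7.1°C (parcel cooler than environment)

Parcel:
  Dry to 2100 m: -9.8 × 1.4 km = -13.72°C, so T = 7.28°C.
  Saturated to 3400 m: -6.7 × 1.3 km = -8.71°C, so T = -1.43°C.
Environment:
  Environment, lower layer to 3000 m: -5.1 × 2.3 km = -11.73°C, so T = 9.27°C.
  Environment, upper layer to 3400 m: -9 × 0.4 km = -3.6°C, so T = 5.67°C.
T_parcel − T_env = -1.43 − 5.67 = -7.1°C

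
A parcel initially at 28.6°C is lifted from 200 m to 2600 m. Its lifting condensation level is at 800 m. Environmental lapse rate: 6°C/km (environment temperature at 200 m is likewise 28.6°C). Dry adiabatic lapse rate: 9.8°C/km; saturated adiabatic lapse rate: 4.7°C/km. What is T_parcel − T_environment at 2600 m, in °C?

+0.06°C (parcel warmer than environment)

Parcel:
  200–800 m, dry: Δz = 0.6 km ⇒ ΔT = -5.88°C; T = 22.72°C
  800–2600 m, saturated: Δz = 1.8 km ⇒ ΔT = -8.46°C; T = 14.26°C
Environment:
  200–2600 m, environment: Δz = 2.4 km ⇒ ΔT = -14.4°C; T = 14.2°C
T_parcel − T_env = 14.26 − 14.2 = +0.06°C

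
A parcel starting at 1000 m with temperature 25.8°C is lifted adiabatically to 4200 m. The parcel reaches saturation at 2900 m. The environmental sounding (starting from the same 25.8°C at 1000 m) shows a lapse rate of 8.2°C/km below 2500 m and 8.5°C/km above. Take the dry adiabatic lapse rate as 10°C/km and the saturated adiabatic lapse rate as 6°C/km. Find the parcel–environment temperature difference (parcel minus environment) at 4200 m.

-0.05°C (parcel cooler than environment)

Parcel:
  Dry to 2900 m: -10 × 1.9 km = -19°C, so T = 6.8°C.
  Saturated to 4200 m: -6 × 1.3 km = -7.8°C, so T = -1°C.
Environment:
  Environment, lower layer to 2500 m: -8.2 × 1.5 km = -12.3°C, so T = 13.5°C.
  Environment, upper layer to 4200 m: -8.5 × 1.7 km = -14.45°C, so T = -0.95°C.
T_parcel − T_env = -1 − (-0.95) = -0.05°C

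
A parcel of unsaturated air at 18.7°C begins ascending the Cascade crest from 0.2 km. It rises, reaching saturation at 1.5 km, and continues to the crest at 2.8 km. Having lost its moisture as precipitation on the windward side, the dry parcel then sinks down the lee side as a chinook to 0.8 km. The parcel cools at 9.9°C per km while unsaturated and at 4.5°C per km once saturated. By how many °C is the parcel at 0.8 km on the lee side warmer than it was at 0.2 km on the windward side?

Dry to 1500 m: -9.9 × 1.3 km = -12.87°C, so T = 5.83°C.
Saturated to 2800 m: -4.5 × 1.3 km = -5.85°C, so T = -0.02°C.
Dry descent to 800 m: +9.9 × 2 km = +19.8°C, so T = 19.78°C.
Net change vs windward start: 19.78 − 18.7 = +1.08°C

+1.08°C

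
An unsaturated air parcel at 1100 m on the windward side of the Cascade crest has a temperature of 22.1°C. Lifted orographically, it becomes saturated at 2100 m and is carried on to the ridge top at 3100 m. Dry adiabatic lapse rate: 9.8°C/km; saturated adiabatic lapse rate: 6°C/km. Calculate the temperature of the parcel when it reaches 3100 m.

6.3°C

1100–2100 m, dry: Δz = 1 km ⇒ ΔT = -9.8°C; T = 12.3°C
2100–3100 m, saturated: Δz = 1 km ⇒ ΔT = -6°C; T = 6.3°C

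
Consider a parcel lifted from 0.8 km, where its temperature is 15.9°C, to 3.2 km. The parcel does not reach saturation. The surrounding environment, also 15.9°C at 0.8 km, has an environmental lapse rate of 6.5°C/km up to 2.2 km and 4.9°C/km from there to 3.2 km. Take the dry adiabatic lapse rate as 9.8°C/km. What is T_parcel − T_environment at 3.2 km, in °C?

-9.52°C (parcel cooler than environment)

Parcel:
  Dry to 3200 m: -9.8 × 2.4 km = -23.52°C, so T = -7.62°C.
Environment:
  Environment, lower layer to 2200 m: -6.5 × 1.4 km = -9.1°C, so T = 6.8°C.
  Environment, upper layer to 3200 m: -4.9 × 1 km = -4.9°C, so T = 1.9°C.
T_parcel − T_env = -7.62 − 1.9 = -9.52°C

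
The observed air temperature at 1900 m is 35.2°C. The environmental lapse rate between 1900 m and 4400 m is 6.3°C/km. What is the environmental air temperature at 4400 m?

19.45°C

Environmental to 4400 m: -6.3 × 2.5 km = -15.75°C, so T = 19.45°C.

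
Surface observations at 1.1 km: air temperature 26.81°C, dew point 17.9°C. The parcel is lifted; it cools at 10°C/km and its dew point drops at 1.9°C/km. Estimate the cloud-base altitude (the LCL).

2.2 km

T and T_d converge at 10 − 1.9 = 8.1°C per km
Height above start = (26.81 − 17.9) / 8.1 = 1.1 km
LCL altitude = 1100 m + 1100 m = 2200 m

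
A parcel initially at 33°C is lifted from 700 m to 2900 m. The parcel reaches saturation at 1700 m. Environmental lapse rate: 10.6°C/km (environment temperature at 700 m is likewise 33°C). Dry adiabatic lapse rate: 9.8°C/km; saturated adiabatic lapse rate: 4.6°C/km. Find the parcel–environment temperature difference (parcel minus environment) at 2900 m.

Parcel:
  700 → 1700 m (dry, 9.8°C/km): ΔT = -9.8 × 1 = -9.8°C → T = 23.2°C
  1700 → 2900 m (saturated, 4.6°C/km): ΔT = -4.6 × 1.2 = -5.52°C → T = 17.68°C
Environment:
  700 → 2900 m (environment, 10.6°C/km): ΔT = -10.6 × 2.2 = -23.32°C → T = 9.68°C
T_parcel − T_env = 17.68 − 9.68 = +8°C

+8°C (parcel warmer than environment)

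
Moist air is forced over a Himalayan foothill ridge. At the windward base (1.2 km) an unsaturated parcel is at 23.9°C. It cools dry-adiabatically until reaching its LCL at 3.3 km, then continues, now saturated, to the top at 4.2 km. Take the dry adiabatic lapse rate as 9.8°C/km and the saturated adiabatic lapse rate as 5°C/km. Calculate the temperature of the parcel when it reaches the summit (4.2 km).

-1.18°C

Dry to 3300 m: -9.8 × 2.1 km = -20.58°C, so T = 3.32°C.
Saturated to 4200 m: -5 × 0.9 km = -4.5°C, so T = -1.18°C.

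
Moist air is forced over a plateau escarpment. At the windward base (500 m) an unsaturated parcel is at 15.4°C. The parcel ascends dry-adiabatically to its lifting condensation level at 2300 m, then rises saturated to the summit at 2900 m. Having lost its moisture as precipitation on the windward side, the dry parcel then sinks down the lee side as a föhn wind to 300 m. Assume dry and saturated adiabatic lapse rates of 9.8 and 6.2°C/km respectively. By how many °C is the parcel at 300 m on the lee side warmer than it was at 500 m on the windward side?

From 500 m to 2300 m (dry): cools by 9.8 × 1.8 = 17.64°C, giving -2.24°C.
From 2300 m to 2900 m (saturated): cools by 6.2 × 0.6 = 3.72°C, giving -5.96°C.
From 2900 m to 300 m (dry descent): warms by 9.8 × 2.6 = 25.48°C, giving 19.52°C.
Net change vs windward start: 19.52 − 15.4 = +4.12°C

+4.12°C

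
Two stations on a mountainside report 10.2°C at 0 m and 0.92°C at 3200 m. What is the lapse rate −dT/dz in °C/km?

Γ = −ΔT/Δz = (10.2 − 0.92) / (3200 − 0) m
  = 9.28°C / 3.2 km = 2.9°C/km

2.9°C/km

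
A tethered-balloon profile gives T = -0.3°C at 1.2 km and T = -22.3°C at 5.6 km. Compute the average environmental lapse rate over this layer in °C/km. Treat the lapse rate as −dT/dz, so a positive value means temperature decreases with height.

Γ = −ΔT/Δz = (-0.3 − (-22.3)) / (5600 − 1200) m
  = 22°C / 4.4 km = 5°C/km

5°C/km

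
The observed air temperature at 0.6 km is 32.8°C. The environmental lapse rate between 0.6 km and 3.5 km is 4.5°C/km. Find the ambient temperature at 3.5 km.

600 → 3500 m (environmental, 4.5°C/km): ΔT = -4.5 × 2.9 = -13.05°C → T = 19.75°C

19.75°C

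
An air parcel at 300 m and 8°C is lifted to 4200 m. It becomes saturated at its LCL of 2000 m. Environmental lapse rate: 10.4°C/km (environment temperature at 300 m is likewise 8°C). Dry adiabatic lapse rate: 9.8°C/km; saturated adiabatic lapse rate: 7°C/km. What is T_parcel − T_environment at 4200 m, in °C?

Parcel:
  300 → 2000 m (dry, 9.8°C/km): ΔT = -9.8 × 1.7 = -16.66°C → T = -8.66°C
  2000 → 4200 m (saturated, 7°C/km): ΔT = -7 × 2.2 = -15.4°C → T = -24.06°C
Environment:
  300 → 4200 m (environment, 10.4°C/km): ΔT = -10.4 × 3.9 = -40.56°C → T = -32.56°C
T_parcel − T_env = -24.06 − (-32.56) = +8.5°C

+8.5°C (parcel warmer than environment)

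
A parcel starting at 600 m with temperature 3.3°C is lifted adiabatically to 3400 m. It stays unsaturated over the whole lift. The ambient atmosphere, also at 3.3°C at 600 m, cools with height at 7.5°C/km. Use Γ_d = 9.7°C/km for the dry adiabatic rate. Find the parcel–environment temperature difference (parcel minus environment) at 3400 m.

-6.16°C (parcel cooler than environment)

Parcel:
  600–3400 m, dry: Δz = 2.8 km ⇒ ΔT = -27.16°C; T = -23.86°C
Environment:
  600–3400 m, environment: Δz = 2.8 km ⇒ ΔT = -21°C; T = -17.7°C
T_parcel − T_env = -23.86 − (-17.7) = -6.16°C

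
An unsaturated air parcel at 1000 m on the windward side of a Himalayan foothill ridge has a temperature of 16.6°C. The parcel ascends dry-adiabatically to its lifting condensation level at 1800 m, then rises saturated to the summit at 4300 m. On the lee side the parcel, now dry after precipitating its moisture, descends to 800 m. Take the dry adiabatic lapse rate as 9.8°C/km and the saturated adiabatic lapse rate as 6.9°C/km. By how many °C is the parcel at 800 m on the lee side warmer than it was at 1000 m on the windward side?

Dry to 1800 m: -9.8 × 0.8 km = -7.84°C, so T = 8.76°C.
Saturated to 4300 m: -6.9 × 2.5 km = -17.25°C, so T = -8.49°C.
Dry descent to 800 m: +9.8 × 3.5 km = +34.3°C, so T = 25.81°C.
Net change vs windward start: 25.81 − 16.6 = +9.21°C

+9.21°C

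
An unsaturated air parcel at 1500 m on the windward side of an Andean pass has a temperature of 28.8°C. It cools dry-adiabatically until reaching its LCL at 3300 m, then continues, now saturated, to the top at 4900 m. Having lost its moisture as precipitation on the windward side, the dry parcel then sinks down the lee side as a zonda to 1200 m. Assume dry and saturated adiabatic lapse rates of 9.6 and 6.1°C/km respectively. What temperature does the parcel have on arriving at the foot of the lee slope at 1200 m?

37.28°C

1500–3300 m, dry: Δz = 1.8 km ⇒ ΔT = -17.28°C; T = 11.52°C
3300–4900 m, saturated: Δz = 1.6 km ⇒ ΔT = -9.76°C; T = 1.76°C
4900–1200 m, dry descent: Δz = 3.7 km ⇒ ΔT = +35.52°C; T = 37.28°C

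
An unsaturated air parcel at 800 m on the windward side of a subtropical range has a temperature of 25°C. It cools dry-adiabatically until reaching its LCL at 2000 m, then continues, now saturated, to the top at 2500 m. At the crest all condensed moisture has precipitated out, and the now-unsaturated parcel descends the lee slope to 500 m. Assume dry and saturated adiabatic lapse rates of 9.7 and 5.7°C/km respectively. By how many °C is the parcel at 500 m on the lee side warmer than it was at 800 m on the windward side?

Dry to 2000 m: -9.7 × 1.2 km = -11.64°C, so T = 13.36°C.
Saturated to 2500 m: -5.7 × 0.5 km = -2.85°C, so T = 10.51°C.
Dry descent to 500 m: +9.7 × 2 km = +19.4°C, so T = 29.91°C.
Net change vs windward start: 29.91 − 25 = +4.91°C

+4.91°C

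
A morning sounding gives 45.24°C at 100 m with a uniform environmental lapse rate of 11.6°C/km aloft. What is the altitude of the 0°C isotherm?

4000 m

Height above start = (45.24 − 0) / 11.6 = 3.9 km
Altitude = 100 m + 3900 m = 4000 m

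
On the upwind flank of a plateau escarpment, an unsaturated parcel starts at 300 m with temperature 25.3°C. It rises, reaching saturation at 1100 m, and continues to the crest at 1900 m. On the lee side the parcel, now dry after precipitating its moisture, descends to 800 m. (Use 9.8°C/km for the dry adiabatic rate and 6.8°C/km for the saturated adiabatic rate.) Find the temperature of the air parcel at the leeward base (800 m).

22.8°C

Dry to 1100 m: -9.8 × 0.8 km = -7.84°C, so T = 17.46°C.
Saturated to 1900 m: -6.8 × 0.8 km = -5.44°C, so T = 12.02°C.
Dry descent to 800 m: +9.8 × 1.1 km = +10.78°C, so T = 22.8°C.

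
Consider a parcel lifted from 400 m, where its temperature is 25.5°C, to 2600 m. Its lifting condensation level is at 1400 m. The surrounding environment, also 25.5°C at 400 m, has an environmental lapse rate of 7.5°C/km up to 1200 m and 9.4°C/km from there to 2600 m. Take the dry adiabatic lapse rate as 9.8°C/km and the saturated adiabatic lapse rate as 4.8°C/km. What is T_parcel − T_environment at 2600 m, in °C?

Parcel:
  400 → 1400 m (dry, 9.8°C/km): ΔT = -9.8 × 1 = -9.8°C → T = 15.7°C
  1400 → 2600 m (saturated, 4.8°C/km): ΔT = -4.8 × 1.2 = -5.76°C → T = 9.94°C
Environment:
  400 → 1200 m (environment, lower layer, 7.5°C/km): ΔT = -7.5 × 0.8 = -6°C → T = 19.5°C
  1200 → 2600 m (environment, upper layer, 9.4°C/km): ΔT = -9.4 × 1.4 = -13.16°C → T = 6.34°C
T_parcel − T_env = 9.94 − 6.34 = +3.6°C

+3.6°C (parcel warmer than environment)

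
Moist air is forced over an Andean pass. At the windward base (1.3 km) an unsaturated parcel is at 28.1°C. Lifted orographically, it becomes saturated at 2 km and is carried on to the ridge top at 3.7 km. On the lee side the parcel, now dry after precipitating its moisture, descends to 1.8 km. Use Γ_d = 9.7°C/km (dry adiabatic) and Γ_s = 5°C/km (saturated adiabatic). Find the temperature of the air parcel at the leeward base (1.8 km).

31.24°C

Dry to 2000 m: -9.7 × 0.7 km = -6.79°C, so T = 21.31°C.
Saturated to 3700 m: -5 × 1.7 km = -8.5°C, so T = 12.81°C.
Dry descent to 1800 m: +9.7 × 1.9 km = +18.43°C, so T = 31.24°C.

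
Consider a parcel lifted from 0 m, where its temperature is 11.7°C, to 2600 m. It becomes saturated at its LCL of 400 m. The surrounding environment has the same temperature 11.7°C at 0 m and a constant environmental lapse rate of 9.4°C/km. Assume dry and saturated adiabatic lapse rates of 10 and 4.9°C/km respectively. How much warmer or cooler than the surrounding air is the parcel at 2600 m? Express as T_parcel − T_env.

Parcel:
  Dry to 400 m: -10 × 0.4 km = -4°C, so T = 7.7°C.
  Saturated to 2600 m: -4.9 × 2.2 km = -10.78°C, so T = -3.08°C.
Environment:
  Environment to 2600 m: -9.4 × 2.6 km = -24.44°C, so T = -12.74°C.
T_parcel − T_env = -3.08 − (-12.74) = +9.66°C

+9.66°C (parcel warmer than environment)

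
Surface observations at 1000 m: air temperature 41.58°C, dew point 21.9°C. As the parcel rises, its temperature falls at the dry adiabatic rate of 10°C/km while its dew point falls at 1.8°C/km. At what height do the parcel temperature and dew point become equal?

T and T_d converge at 10 − 1.8 = 8.2°C per km
Height above start = (41.58 − 21.9) / 8.2 = 2.4 km
LCL altitude = 1000 m + 2400 m = 3400 m

3400 m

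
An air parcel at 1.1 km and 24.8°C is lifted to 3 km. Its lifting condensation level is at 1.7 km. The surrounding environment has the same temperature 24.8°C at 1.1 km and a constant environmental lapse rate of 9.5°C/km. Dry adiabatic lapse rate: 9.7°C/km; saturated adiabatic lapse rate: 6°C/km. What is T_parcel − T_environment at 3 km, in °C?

+4.43°C (parcel warmer than environment)

Parcel:
  From 1100 m to 1700 m (dry): cools by 9.7 × 0.6 = 5.82°C, giving 18.98°C.
  From 1700 m to 3000 m (saturated): cools by 6 × 1.3 = 7.8°C, giving 11.18°C.
Environment:
  From 1100 m to 3000 m (environment): cools by 9.5 × 1.9 = 18.05°C, giving 6.75°C.
T_parcel − T_env = 11.18 − 6.75 = +4.43°C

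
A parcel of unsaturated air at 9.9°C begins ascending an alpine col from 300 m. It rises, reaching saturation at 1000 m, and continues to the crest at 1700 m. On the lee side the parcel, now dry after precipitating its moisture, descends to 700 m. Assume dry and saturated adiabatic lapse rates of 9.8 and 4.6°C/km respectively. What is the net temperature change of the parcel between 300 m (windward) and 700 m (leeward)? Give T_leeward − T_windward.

-0.28°C

300 → 1000 m (dry, 9.8°C/km): ΔT = -9.8 × 0.7 = -6.86°C → T = 3.04°C
1000 → 1700 m (saturated, 4.6°C/km): ΔT = -4.6 × 0.7 = -3.22°C → T = -0.18°C
1700 → 700 m (dry descent, 9.8°C/km): ΔT = +9.8 × 1 = +9.8°C → T = 9.62°C
Net change vs windward start: 9.62 − 9.9 = -0.28°C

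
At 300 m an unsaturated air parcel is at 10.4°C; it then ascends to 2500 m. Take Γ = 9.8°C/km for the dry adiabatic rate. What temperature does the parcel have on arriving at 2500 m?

300 → 2500 m (dry adiabatic, 9.8°C/km): ΔT = -9.8 × 2.2 = -21.56°C → T = -11.16°C

-11.16°C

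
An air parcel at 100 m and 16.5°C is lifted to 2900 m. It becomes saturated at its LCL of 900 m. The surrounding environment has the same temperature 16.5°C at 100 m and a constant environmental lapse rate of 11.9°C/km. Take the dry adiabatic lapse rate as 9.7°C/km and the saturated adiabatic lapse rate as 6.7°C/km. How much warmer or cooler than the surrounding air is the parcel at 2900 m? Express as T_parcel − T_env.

Parcel:
  Dry to 900 m: -9.7 × 0.8 km = -7.76°C, so T = 8.74°C.
  Saturated to 2900 m: -6.7 × 2 km = -13.4°C, so T = -4.66°C.
Environment:
  Environment to 2900 m: -11.9 × 2.8 km = -33.32°C, so T = -16.82°C.
T_parcel − T_env = -4.66 − (-16.82) = +12.16°C

+12.16°C (parcel warmer than environment)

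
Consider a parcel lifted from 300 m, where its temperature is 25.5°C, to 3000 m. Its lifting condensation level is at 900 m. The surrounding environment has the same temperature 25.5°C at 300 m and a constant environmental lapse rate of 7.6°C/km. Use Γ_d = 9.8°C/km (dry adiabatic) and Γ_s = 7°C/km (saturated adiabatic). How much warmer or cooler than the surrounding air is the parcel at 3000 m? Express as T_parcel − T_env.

-0.06°C (parcel cooler than environment)

Parcel:
  From 300 m to 900 m (dry): cools by 9.8 × 0.6 = 5.88°C, giving 19.62°C.
  From 900 m to 3000 m (saturated): cools by 7 × 2.1 = 14.7°C, giving 4.92°C.
Environment:
  From 300 m to 3000 m (environment): cools by 7.6 × 2.7 = 20.52°C, giving 4.98°C.
T_parcel − T_env = 4.92 − 4.98 = -0.06°C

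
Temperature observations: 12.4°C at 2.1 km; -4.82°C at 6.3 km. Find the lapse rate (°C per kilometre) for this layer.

Γ = −ΔT/Δz = (12.4 − (-4.82)) / (6300 − 2100) m
  = 17.22°C / 4.2 km = 4.1°C/km

4.1°C/km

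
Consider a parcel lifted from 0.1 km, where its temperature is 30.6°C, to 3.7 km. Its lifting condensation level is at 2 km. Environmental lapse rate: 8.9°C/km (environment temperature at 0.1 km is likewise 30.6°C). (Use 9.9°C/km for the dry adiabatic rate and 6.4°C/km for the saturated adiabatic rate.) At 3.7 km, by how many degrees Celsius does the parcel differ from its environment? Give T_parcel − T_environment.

+2.35°C (parcel warmer than environment)

Parcel:
  Dry to 2000 m: -9.9 × 1.9 km = -18.81°C, so T = 11.79°C.
  Saturated to 3700 m: -6.4 × 1.7 km = -10.88°C, so T = 0.91°C.
Environment:
  Environment to 3700 m: -8.9 × 3.6 km = -32.04°C, so T = -1.44°C.
T_parcel − T_env = 0.91 − (-1.44) = +2.35°C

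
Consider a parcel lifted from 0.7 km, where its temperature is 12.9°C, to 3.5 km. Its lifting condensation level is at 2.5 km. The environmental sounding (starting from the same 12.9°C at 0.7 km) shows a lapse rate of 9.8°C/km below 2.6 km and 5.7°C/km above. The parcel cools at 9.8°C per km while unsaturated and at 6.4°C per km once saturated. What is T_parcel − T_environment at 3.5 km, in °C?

-0.29°C (parcel cooler than environment)

Parcel:
  700 → 2500 m (dry, 9.8°C/km): ΔT = -9.8 × 1.8 = -17.64°C → T = -4.74°C
  2500 → 3500 m (saturated, 6.4°C/km): ΔT = -6.4 × 1 = -6.4°C → T = -11.14°C
Environment:
  700 → 2600 m (environment, lower layer, 9.8°C/km): ΔT = -9.8 × 1.9 = -18.62°C → T = -5.72°C
  2600 → 3500 m (environment, upper layer, 5.7°C/km): ΔT = -5.7 × 0.9 = -5.13°C → T = -10.85°C
T_parcel − T_env = -11.14 − (-10.85) = -0.29°C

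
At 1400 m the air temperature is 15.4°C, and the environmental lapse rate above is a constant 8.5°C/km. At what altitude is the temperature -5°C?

Height above start = (15.4 − (-5)) / 8.5 = 2.4 km
Altitude = 1400 m + 2400 m = 3800 m

3800 m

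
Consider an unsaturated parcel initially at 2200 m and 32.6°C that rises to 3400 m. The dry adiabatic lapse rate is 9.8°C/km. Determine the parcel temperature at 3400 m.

From 2200 m to 3400 m (dry adiabatic): cools by 9.8 × 1.2 = 11.76°C, giving 20.84°C.

20.84°C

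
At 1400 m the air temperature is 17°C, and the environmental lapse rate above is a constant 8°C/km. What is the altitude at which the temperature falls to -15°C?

Height above start = (17 − (-15)) / 8 = 4 km
Altitude = 1400 m + 4000 m = 5400 m

5400 m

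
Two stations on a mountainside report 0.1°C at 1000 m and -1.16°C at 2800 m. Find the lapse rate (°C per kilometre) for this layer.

Γ = −ΔT/Δz = (0.1 − (-1.16)) / (2800 − 1000) m
  = 1.26°C / 1.8 km = 0.7°C/km

0.7°C/km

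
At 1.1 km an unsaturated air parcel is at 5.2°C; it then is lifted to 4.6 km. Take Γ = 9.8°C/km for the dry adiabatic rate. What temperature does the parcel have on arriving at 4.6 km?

-29.1°C

From 1100 m to 4600 m (dry adiabatic): cools by 9.8 × 3.5 = 34.3°C, giving -29.1°C.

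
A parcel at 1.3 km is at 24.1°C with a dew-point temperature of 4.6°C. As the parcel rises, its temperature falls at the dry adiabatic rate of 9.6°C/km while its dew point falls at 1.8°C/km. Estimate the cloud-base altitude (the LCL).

T and T_d converge at 9.6 − 1.8 = 7.8°C per km
Height above start = (24.1 − 4.6) / 7.8 = 2.5 km
LCL altitude = 1300 m + 2500 m = 3800 m

3.8 km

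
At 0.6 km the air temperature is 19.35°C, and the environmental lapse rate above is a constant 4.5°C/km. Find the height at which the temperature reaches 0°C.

Height above start = (19.35 − 0) / 4.5 = 4.3 km
Altitude = 600 m + 4300 m = 4900 m

4.9 km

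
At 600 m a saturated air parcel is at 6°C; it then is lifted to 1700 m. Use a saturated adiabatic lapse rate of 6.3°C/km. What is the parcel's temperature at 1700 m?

-0.93°C

From 600 m to 1700 m (saturated adiabatic): cools by 6.3 × 1.1 = 6.93°C, giving -0.93°C.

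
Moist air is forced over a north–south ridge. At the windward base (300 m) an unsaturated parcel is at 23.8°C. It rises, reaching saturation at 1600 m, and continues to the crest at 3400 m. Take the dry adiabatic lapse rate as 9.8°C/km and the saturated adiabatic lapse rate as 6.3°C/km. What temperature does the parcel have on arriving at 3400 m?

-0.28°C

Dry to 1600 m: -9.8 × 1.3 km = -12.74°C, so T = 11.06°C.
Saturated to 3400 m: -6.3 × 1.8 km = -11.34°C, so T = -0.28°C.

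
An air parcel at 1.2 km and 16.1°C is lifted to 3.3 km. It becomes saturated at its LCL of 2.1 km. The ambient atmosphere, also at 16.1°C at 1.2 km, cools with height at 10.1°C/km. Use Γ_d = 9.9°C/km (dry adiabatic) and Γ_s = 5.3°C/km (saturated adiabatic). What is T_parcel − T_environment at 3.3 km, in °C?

+5.94°C (parcel warmer than environment)

Parcel:
  1200 → 2100 m (dry, 9.9°C/km): ΔT = -9.9 × 0.9 = -8.91°C → T = 7.19°C
  2100 → 3300 m (saturated, 5.3°C/km): ΔT = -5.3 × 1.2 = -6.36°C → T = 0.83°C
Environment:
  1200 → 3300 m (environment, 10.1°C/km): ΔT = -10.1 × 2.1 = -21.21°C → T = -5.11°C
T_parcel − T_env = 0.83 − (-5.11) = +5.94°C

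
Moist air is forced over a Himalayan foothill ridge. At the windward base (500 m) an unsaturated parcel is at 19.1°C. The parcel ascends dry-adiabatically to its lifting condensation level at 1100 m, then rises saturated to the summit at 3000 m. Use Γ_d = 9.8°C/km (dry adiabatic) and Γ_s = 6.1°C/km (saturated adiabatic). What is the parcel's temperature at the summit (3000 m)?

From 500 m to 1100 m (dry): cools by 9.8 × 0.6 = 5.88°C, giving 13.22°C.
From 1100 m to 3000 m (saturated): cools by 6.1 × 1.9 = 11.59°C, giving 1.63°C.

1.63°C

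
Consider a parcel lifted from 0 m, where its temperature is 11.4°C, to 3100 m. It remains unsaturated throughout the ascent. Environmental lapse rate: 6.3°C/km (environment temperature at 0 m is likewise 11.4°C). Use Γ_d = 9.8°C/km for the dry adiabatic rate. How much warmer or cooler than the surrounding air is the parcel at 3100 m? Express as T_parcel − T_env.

-10.85°C (parcel cooler than environment)

Parcel:
  0 → 3100 m (dry, 9.8°C/km): ΔT = -9.8 × 3.1 = -30.38°C → T = -18.98°C
Environment:
  0 → 3100 m (environment, 6.3°C/km): ΔT = -6.3 × 3.1 = -19.53°C → T = -8.13°C
T_parcel − T_env = -18.98 − (-8.13) = -10.85°C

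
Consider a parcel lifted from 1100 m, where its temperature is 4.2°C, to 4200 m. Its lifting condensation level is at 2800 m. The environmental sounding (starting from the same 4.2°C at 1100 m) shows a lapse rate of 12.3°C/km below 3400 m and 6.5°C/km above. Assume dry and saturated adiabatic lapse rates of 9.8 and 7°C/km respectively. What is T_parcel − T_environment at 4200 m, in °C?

+7.03°C (parcel warmer than environment)

Parcel:
  From 1100 m to 2800 m (dry): cools by 9.8 × 1.7 = 16.66°C, giving -12.46°C.
  From 2800 m to 4200 m (saturated): cools by 7 × 1.4 = 9.8°C, giving -22.26°C.
Environment:
  From 1100 m to 3400 m (environment, lower layer): cools by 12.3 × 2.3 = 28.29°C, giving -24.09°C.
  From 3400 m to 4200 m (environment, upper layer): cools by 6.5 × 0.8 = 5.2°C, giving -29.29°C.
T_parcel − T_env = -22.26 − (-29.29) = +7.03°C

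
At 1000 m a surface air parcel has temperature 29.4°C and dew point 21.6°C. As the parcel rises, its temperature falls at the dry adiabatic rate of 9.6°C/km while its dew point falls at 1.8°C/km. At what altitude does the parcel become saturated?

T and T_d converge at 9.6 − 1.8 = 7.8°C per km
Height above start = (29.4 − 21.6) / 7.8 = 1 km
LCL altitude = 1000 m + 1000 m = 2000 m

2000 m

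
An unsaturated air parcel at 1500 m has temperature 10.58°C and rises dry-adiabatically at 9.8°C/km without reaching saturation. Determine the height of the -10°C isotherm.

3600 m

Height above start = (10.58 − (-10)) / 9.8 = 2.1 km
Altitude = 1500 m + 2100 m = 3600 m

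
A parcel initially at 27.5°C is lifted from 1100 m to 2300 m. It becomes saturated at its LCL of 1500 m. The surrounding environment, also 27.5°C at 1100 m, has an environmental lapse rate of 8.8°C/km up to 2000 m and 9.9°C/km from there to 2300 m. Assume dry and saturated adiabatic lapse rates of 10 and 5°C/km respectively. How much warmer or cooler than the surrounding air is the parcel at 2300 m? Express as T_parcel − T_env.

Parcel:
  1100 → 1500 m (dry, 10°C/km): ΔT = -10 × 0.4 = -4°C → T = 23.5°C
  1500 → 2300 m (saturated, 5°C/km): ΔT = -5 × 0.8 = -4°C → T = 19.5°C
Environment:
  1100 → 2000 m (environment, lower layer, 8.8°C/km): ΔT = -8.8 × 0.9 = -7.92°C → T = 19.58°C
  2000 → 2300 m (environment, upper layer, 9.9°C/km): ΔT = -9.9 × 0.3 = -2.97°C → T = 16.61°C
T_parcel − T_env = 19.5 − 16.61 = +2.89°C

+2.89°C (parcel warmer than environment)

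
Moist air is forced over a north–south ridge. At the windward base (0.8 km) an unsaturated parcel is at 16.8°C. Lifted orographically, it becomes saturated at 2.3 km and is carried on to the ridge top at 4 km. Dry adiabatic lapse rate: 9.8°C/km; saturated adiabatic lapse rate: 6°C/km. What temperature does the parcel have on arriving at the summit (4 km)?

-8.1°C

From 800 m to 2300 m (dry): cools by 9.8 × 1.5 = 14.7°C, giving 2.1°C.
From 2300 m to 4000 m (saturated): cools by 6 × 1.7 = 10.2°C, giving -8.1°C.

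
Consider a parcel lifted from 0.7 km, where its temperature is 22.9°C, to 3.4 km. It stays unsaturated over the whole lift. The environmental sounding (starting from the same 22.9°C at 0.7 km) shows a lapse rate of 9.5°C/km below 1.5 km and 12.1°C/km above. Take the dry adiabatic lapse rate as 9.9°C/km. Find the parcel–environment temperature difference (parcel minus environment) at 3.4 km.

+3.86°C (parcel warmer than environment)

Parcel:
  700 → 3400 m (dry, 9.9°C/km): ΔT = -9.9 × 2.7 = -26.73°C → T = -3.83°C
Environment:
  700 → 1500 m (environment, lower layer, 9.5°C/km): ΔT = -9.5 × 0.8 = -7.6°C → T = 15.3°C
  1500 → 3400 m (environment, upper layer, 12.1°C/km): ΔT = -12.1 × 1.9 = -22.99°C → T = -7.69°C
T_parcel − T_env = -3.83 − (-7.69) = +3.86°C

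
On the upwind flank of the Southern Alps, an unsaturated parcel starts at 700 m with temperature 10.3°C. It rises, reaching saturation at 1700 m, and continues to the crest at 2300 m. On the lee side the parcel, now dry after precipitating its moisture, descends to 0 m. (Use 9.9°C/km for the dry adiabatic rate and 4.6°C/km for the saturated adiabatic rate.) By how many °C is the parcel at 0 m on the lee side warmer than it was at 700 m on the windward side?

+10.11°C

From 700 m to 1700 m (dry): cools by 9.9 × 1 = 9.9°C, giving 0.4°C.
From 1700 m to 2300 m (saturated): cools by 4.6 × 0.6 = 2.76°C, giving -2.36°C.
From 2300 m to 0 m (dry descent): warms by 9.9 × 2.3 = 22.77°C, giving 20.41°C.
Net change vs windward start: 20.41 − 10.3 = +10.11°C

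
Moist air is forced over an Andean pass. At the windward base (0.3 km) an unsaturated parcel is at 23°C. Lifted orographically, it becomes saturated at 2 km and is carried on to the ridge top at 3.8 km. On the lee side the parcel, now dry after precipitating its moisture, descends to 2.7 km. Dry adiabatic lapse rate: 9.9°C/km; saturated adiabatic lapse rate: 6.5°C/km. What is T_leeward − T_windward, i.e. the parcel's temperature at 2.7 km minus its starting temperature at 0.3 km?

300–2000 m, dry: Δz = 1.7 km ⇒ ΔT = -16.83°C; T = 6.17°C
2000–3800 m, saturated: Δz = 1.8 km ⇒ ΔT = -11.7°C; T = -5.53°C
3800–2700 m, dry descent: Δz = 1.1 km ⇒ ΔT = +10.89°C; T = 5.36°C
Net change vs windward start: 5.36 − 23 = -17.64°C

-17.64°C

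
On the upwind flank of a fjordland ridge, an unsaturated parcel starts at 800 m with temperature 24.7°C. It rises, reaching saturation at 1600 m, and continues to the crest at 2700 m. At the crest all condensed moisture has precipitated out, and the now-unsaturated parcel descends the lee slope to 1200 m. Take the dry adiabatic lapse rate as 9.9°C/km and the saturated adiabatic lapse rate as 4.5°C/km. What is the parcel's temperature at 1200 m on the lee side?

26.68°C

Dry to 1600 m: -9.9 × 0.8 km = -7.92°C, so T = 16.78°C.
Saturated to 2700 m: -4.5 × 1.1 km = -4.95°C, so T = 11.83°C.
Dry descent to 1200 m: +9.9 × 1.5 km = +14.85°C, so T = 26.68°C.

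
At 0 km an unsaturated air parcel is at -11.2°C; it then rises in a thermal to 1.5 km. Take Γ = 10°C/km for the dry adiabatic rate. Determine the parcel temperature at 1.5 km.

-26.2°C

0 → 1500 m (dry adiabatic, 10°C/km): ΔT = -10 × 1.5 = -15°C → T = -26.2°C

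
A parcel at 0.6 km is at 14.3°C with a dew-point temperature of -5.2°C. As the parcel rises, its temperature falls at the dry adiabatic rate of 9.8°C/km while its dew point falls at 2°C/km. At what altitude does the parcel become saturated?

3.1 km

T and T_d converge at 9.8 − 2 = 7.8°C per km
Height above start = (14.3 − (-5.2)) / 7.8 = 2.5 km
LCL altitude = 600 m + 2500 m = 3100 m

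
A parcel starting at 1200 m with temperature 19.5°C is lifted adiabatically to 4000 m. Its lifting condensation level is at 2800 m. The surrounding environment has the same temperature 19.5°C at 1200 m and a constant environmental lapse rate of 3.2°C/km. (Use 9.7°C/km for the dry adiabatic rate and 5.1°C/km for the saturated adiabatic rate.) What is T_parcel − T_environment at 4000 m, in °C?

-12.68°C (parcel cooler than environment)

Parcel:
  Dry to 2800 m: -9.7 × 1.6 km = -15.52°C, so T = 3.98°C.
  Saturated to 4000 m: -5.1 × 1.2 km = -6.12°C, so T = -2.14°C.
Environment:
  Environment to 4000 m: -3.2 × 2.8 km = -8.96°C, so T = 10.54°C.
T_parcel − T_env = -2.14 − 10.54 = -12.68°C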